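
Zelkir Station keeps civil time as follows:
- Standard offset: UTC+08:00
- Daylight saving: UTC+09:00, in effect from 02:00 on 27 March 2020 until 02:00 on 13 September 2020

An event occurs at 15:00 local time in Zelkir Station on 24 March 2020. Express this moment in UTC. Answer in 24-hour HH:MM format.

24 March 2020 is outside the daylight-saving period (27 March – 13 September), so Zelkir Station is on standard time, UTC+08:00.
15:00 local − 8h = 07:00 UTC.

07:00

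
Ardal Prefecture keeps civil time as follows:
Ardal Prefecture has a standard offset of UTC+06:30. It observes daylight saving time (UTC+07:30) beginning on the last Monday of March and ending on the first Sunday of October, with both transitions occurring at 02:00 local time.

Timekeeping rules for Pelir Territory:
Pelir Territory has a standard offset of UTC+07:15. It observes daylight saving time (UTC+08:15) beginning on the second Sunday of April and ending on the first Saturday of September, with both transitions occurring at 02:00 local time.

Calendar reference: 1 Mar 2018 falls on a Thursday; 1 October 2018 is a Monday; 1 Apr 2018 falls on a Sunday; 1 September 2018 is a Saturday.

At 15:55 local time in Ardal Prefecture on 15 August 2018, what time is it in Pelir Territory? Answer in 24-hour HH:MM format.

1 March 2018 is a Thursday, so Mondays fall on 5, 12, 19, 26; the last is March 26.
1 October 2018 is a Monday, so the first Sunday is October 7.
Daylight saving runs 26 March – 7 October; 15 August 2018 is inside that window, so Ardal Prefecture is at UTC+07:30.
15:55 Ardal Prefecture − 7h30m = 08:25 UTC.
1 April 2018 is a Sunday, so the first Sunday is April 1 and the second is April 8.
1 September 2018 is a Saturday, so the first Saturday is September 1.
At the standard offset (UTC+07:15), 08:25 UTC + 7h15m = 15:40 Pelir Territory standard time.
The standard-time date in Pelir Territory, 15 August 2018, lies within the daylight-saving period (8 April – 1 September), so Pelir Territory is on daylight time, UTC+08:15.
08:25 UTC + 8h15m = 16:40 Pelir Territory.

16:40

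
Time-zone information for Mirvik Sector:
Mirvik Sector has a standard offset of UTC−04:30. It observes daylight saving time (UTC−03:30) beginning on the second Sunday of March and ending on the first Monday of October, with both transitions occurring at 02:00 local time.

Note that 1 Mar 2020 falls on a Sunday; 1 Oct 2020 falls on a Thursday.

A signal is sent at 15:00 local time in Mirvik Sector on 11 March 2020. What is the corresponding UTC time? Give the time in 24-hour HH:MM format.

1 March 2020 is a Sunday, so the first Sunday is March 1 and the second is March 8.
1 October 2020 is a Thursday, so the first Monday is October 5.
Daylight saving runs 8 March – 5 October; 11 March 2020 is inside that window, so Mirvik Sector is at UTC−03:30.
15:00 local + 3h30m = 18:30 UTC.

18:30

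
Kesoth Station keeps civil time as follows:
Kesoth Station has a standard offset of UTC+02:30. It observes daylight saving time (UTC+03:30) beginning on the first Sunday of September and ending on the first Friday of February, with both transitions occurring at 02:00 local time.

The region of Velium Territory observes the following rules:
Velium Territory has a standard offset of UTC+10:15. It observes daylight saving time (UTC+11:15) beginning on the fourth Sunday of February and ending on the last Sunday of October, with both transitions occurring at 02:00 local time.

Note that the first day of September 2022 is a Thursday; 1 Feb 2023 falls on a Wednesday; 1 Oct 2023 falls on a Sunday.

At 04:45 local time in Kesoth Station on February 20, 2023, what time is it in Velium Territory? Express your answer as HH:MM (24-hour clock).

1 September 2022 is a Thursday, so the first Sunday is September 4.
1 February 2023 is a Wednesday, so the first Friday is February 3.
Daylight saving runs 4 September 2022 – 3 February 2023; February 20, 2023 is outside that window, so Kesoth Station is on standard time at UTC+02:30.
04:45 Kesoth Station − 2h30m = 02:15 UTC.
1 February 2023 is a Wednesday, so the first Sunday is February 5 and the fourth is February 26.
1 October 2023 is a Sunday, so Sundays fall on 1, 8, 15, 22, 29; the last is October 29.
At the standard offset (UTC+10:15), 02:15 UTC + 10h15m = 12:30 Velium Territory standard time.
The standard-time date in Velium Territory, February 20, 2023, is outside the daylight-saving period (26 February – 29 October), so Velium Territory is on standard time, UTC+10:15.
02:15 UTC + 10h15m = 12:30 Velium Territory.

12:30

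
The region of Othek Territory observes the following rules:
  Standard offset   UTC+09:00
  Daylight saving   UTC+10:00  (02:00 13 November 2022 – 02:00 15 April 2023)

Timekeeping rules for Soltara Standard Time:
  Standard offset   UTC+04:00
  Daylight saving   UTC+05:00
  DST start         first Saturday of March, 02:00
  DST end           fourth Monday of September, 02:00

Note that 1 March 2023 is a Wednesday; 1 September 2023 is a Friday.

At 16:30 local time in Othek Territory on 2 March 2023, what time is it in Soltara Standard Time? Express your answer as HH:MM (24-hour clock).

2 March 2023 falls between 13 November 2022 and 15 April 2023, so daylight saving is in effect and Othek Territory is at UTC+10:00.
16:30 Othek Territory − 10h = 06:30 UTC.
1 March 2023 is a Wednesday, so the first Saturday is March 4.
1 September 2023 is a Friday, so the first Monday is September 4 and the fourth is September 25.
At the standard offset (UTC+04:00), 06:30 UTC + 4h = 10:30 Soltara Standard Time standard time.
The standard-time date in Soltara Standard Time, 2 March 2023, is outside the daylight-saving period (4 March – 25 September), so Soltara Standard Time is on standard time, UTC+04:00.
06:30 UTC + 4h = 10:30 Soltara Standard Time.

10:30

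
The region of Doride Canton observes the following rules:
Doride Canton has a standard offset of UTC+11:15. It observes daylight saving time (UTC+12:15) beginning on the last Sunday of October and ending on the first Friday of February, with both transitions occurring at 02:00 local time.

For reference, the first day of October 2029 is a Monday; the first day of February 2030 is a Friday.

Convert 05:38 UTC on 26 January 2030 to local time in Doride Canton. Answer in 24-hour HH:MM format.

1 October 2029 is a Monday, so Sundays fall on 7, 14, 21, 28; the last is October 28.
1 February 2030 is a Friday, so the first Friday is February 1.
At the standard offset (UTC+11:15), 05:38 UTC + 11h15m = 16:53 Doride Canton standard time.
The standard-time date in Doride Canton, 26 January 2030, falls between 28 October 2029 and 1 February 2030, so daylight saving is in effect and Doride Canton is at UTC+12:15.
05:38 UTC + 12h15m = 17:53 local.

17:53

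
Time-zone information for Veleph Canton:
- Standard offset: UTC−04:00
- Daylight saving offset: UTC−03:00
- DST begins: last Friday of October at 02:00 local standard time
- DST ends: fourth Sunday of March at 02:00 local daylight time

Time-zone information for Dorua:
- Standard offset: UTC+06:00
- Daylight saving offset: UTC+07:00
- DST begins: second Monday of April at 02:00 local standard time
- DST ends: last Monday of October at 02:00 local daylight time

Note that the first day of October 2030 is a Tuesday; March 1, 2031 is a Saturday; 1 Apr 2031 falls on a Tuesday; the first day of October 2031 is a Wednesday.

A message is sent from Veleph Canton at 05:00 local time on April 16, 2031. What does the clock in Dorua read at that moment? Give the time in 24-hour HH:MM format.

16:00

1 October 2030 is a Tuesday, so Fridays fall on 4, 11, 18, 25; the last is October 25.
1 March 2031 is a Saturday, so the first Sunday is March 2 and the fourth is March 23.
Daylight saving runs 25 October 2030 – 23 March 2031; April 16, 2031 is outside that window, so Veleph Canton is on standard time at UTC−04:00.
05:00 Veleph Canton + 4h = 09:00 UTC.
1 April 2031 is a Tuesday, so the first Monday is April 7 and the second is April 14.
1 October 2031 is a Wednesday, so Mondays fall on 6, 13, 20, 27; the last is October 27.
At the standard offset (UTC+06:00), 09:00 UTC + 6h = 15:00 Dorua standard time.
The standard-time date in Dorua, April 16, 2031, falls between 14 April and 27 October, so daylight saving is in effect and Dorua is at UTC+07:00.
09:00 UTC + 7h = 16:00 Dorua.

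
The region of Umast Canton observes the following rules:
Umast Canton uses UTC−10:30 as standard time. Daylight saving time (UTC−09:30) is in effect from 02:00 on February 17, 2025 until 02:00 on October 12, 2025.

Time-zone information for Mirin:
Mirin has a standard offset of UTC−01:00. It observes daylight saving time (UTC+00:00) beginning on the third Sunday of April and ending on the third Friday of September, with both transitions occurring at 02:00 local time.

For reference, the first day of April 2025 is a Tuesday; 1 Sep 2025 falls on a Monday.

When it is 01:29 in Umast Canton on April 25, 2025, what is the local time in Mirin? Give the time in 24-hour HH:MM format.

10:59

Daylight saving runs 17 February – 12 October; April 25, 2025 is inside that window, so Umast Canton is at UTC−09:30.
01:29 Umast Canton + 9h30m = 10:59 UTC.
1 April 2025 is a Tuesday, so the first Sunday is April 6 and the third is April 20.
1 September 2025 is a Monday, so the first Friday is September 5 and the third is September 19.
At the standard offset (UTC−01:00), 10:59 UTC − 1h = 09:59 Mirin standard time.
The standard-time date in Mirin, April 25, 2025, lies within the daylight-saving period (20 April – 19 September), so Mirin is on daylight time, UTC+00:00.
10:59 UTC + 0h = 10:59 Mirin.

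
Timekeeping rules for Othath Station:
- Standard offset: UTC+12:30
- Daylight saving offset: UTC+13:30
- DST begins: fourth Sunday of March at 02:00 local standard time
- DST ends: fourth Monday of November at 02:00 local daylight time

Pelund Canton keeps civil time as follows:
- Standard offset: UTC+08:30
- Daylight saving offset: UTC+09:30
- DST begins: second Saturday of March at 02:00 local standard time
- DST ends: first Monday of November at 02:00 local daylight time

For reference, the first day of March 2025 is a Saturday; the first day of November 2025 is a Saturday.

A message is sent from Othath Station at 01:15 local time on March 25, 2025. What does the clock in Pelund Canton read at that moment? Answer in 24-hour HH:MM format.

1 March 2025 is a Saturday, so the first Sunday is March 2 and the fourth is March 23.
1 November 2025 is a Saturday, so the first Monday is November 3 and the fourth is November 24.
March 25, 2025 lies within the daylight-saving period (23 March – 24 November), so Othath Station is on daylight time, UTC+13:30.
01:15 Othath Station − 13h30m = 11:45 UTC (rolling into the previous day, 24 March 2025).
1 March 2025 is a Saturday, so the first Saturday is March 1 and the second is March 8.
1 November 2025 is a Saturday, so the first Monday is November 3.
At the standard offset (UTC+08:30), 11:45 UTC + 8h30m = 20:15 Pelund Canton standard time.
The standard-time date in Pelund Canton, March 24, 2025, lies within the daylight-saving period (8 March – 3 November), so Pelund Canton is on daylight time, UTC+09:30.
11:45 UTC + 9h30m = 21:15 Pelund Canton.

21:15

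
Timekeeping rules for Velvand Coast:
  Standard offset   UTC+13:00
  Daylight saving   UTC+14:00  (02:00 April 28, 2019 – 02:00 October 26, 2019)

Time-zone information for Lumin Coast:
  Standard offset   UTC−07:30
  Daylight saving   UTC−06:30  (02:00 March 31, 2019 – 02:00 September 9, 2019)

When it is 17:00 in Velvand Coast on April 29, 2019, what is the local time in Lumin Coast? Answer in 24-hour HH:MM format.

Daylight saving runs 28 April – 26 October; April 29, 2019 is inside that window, so Velvand Coast is at UTC+14:00.
17:00 Velvand Coast − 14h = 03:00 UTC.
At the standard offset (UTC−07:30), 03:00 UTC − 7h30m = 19:30 Lumin Coast standard time (rolling into the previous day, 28 April 2019).
The standard-time date in Lumin Coast, April 28, 2019, falls between 31 March and 9 September, so daylight saving is in effect and Lumin Coast is at UTC−06:30.
03:00 UTC − 6h30m = 20:30 Lumin Coast (rolling into the previous day, 28 April 2019).

20:30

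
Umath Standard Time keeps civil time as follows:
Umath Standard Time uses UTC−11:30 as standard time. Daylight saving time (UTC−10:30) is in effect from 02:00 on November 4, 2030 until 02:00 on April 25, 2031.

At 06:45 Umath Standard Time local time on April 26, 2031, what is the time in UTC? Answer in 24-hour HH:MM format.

18:15

Daylight saving runs 4 November 2030 – 25 April 2031; April 26, 2031 is outside that window, so Umath Standard Time is on standard time at UTC−11:30.
06:45 local + 11h30m = 18:15 UTC.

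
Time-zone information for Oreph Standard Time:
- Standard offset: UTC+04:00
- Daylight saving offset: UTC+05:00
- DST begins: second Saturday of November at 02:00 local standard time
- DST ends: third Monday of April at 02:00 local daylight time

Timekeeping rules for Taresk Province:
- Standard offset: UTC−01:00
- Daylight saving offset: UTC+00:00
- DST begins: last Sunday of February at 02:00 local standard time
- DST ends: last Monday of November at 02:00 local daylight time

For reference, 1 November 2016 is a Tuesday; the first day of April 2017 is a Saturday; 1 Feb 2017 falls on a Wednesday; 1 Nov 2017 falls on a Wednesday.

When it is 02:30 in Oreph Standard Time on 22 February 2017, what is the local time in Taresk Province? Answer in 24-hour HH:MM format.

20:30

1 November 2016 is a Tuesday, so the first Saturday is November 5 and the second is November 12.
1 April 2017 is a Saturday, so the first Monday is April 3 and the third is April 17.
22 February 2017 lies within the daylight-saving period (12 November 2016 – 17 April 2017), so Oreph Standard Time is on daylight time, UTC+05:00.
02:30 Oreph Standard Time − 5h = 21:30 UTC (rolling into the previous day, 21 February 2017).
1 February 2017 is a Wednesday, so Sundays fall on 5, 12, 19, 26; the last is February 26.
1 November 2017 is a Wednesday, so Mondays fall on 6, 13, 20, 27; the last is November 27.
At the standard offset (UTC−01:00), 21:30 UTC − 1h = 20:30 Taresk Province standard time.
The standard-time date in Taresk Province, 21 February 2017, is outside the daylight-saving period (26 February – 27 November), so Taresk Province is on standard time, UTC−01:00.
21:30 UTC − 1h = 20:30 Taresk Province.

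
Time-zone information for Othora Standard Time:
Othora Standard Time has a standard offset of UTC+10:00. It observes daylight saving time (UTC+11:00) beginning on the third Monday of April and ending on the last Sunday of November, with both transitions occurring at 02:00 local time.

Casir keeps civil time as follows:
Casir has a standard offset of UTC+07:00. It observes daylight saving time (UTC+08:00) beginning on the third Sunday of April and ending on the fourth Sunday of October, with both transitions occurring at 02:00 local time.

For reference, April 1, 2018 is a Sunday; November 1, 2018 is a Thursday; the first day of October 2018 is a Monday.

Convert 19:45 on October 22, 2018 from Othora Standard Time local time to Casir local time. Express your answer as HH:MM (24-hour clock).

16:45

1 April 2018 is a Sunday, so the first Monday is April 2 and the third is April 16.
1 November 2018 is a Thursday, so Sundays fall on 4, 11, 18, 25; the last is November 25.
October 22, 2018 falls between 16 April and 25 November, so daylight saving is in effect and Othora Standard Time is at UTC+11:00.
19:45 Othora Standard Time − 11h = 08:45 UTC.
1 April 2018 is a Sunday, so the first Sunday is April 1 and the third is April 15.
1 October 2018 is a Monday, so the first Sunday is October 7 and the fourth is October 28.
At the standard offset (UTC+07:00), 08:45 UTC + 7h = 15:45 Casir standard time.
Daylight saving runs 15 April – 28 October; the standard-time date in Casir, October 22, 2018, is inside that window, so Casir is at UTC+08:00.
08:45 UTC + 8h = 16:45 Casir.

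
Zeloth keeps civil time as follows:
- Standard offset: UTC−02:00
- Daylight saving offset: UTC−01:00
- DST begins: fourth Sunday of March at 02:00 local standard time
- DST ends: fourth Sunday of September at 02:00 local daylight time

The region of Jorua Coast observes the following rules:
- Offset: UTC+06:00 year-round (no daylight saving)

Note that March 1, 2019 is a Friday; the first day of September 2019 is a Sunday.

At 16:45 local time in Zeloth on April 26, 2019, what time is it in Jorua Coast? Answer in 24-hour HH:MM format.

23:45

1 March 2019 is a Friday, so the first Sunday is March 3 and the fourth is March 24.
1 September 2019 is a Sunday, so the first Sunday is September 1 and the fourth is September 22.
Daylight saving runs 24 March – 22 September; April 26, 2019 is inside that window, so Zeloth is at UTC−01:00.
16:45 Zeloth + 1h = 17:45 UTC.
Jorua Coast stays on UTC+06:00 all year.
17:45 UTC + 6h = 23:45 Jorua Coast.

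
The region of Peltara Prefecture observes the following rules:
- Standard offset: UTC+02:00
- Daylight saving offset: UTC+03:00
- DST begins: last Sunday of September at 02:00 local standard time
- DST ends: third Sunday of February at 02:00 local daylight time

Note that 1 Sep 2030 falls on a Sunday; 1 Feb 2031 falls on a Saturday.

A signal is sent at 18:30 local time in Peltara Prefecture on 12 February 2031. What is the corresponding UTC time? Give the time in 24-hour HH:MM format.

1 September 2030 is a Sunday, so Sundays fall on 1, 8, 15, 22, 29; the last is September 29.
1 February 2031 is a Saturday, so the first Sunday is February 2 and the third is February 16.
12 February 2031 falls between 29 September 2030 and 16 February 2031, so daylight saving is in effect and Peltara Prefecture is at UTC+03:00.
18:30 local − 3h = 15:30 UTC.

15:30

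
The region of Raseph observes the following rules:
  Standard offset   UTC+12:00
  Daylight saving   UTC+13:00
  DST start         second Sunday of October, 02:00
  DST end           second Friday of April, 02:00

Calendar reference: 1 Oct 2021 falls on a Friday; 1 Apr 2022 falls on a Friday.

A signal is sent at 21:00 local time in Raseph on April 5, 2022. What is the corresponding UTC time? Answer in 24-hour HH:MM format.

1 October 2021 is a Friday, so the first Sunday is October 3 and the second is October 10.
1 April 2022 is a Friday, so the first Friday is April 1 and the second is April 8.
Daylight saving runs 10 October 2021 – 8 April 2022; April 5, 2022 is inside that window, so Raseph is at UTC+13:00.
21:00 local − 13h = 08:00 UTC.

08:00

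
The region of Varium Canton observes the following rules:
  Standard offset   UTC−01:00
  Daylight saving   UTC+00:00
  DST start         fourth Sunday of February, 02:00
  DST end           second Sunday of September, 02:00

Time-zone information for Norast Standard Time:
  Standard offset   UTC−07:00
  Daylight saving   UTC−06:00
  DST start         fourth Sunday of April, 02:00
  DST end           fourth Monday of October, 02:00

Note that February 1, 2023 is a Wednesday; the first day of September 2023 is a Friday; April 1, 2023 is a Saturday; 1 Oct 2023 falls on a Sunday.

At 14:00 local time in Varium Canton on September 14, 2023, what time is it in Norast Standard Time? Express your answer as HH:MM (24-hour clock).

09:00

1 February 2023 is a Wednesday, so the first Sunday is February 5 and the fourth is February 26.
1 September 2023 is a Friday, so the first Sunday is September 3 and the second is September 10.
September 14, 2023 does not fall between 26 February and 10 September, so daylight saving is not in effect and Varium Canton is at UTC−01:00.
14:00 Varium Canton + 1h = 15:00 UTC.
1 April 2023 is a Saturday, so the first Sunday is April 2 and the fourth is April 23.
1 October 2023 is a Sunday, so the first Monday is October 2 and the fourth is October 23.
At the standard offset (UTC−07:00), 15:00 UTC − 7h = 08:00 Norast Standard Time standard time.
The standard-time date in Norast Standard Time, September 14, 2023, falls between 23 April and 23 October, so daylight saving is in effect and Norast Standard Time is at UTC−06:00.
15:00 UTC − 6h = 09:00 Norast Standard Time.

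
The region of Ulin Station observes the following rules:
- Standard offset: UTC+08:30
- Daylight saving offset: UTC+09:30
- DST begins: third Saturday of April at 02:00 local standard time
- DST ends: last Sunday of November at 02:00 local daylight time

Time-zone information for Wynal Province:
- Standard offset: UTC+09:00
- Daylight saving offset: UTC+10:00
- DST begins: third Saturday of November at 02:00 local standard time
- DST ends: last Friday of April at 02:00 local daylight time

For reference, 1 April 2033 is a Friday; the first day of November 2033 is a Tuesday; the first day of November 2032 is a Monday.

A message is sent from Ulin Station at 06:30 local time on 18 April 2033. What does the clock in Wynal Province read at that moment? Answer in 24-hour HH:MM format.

1 April 2033 is a Friday, so the first Saturday is April 2 and the third is April 16.
1 November 2033 is a Tuesday, so Sundays fall on 6, 13, 20, 27; the last is November 27.
18 April 2033 falls between 16 April and 27 November, so daylight saving is in effect and Ulin Station is at UTC+09:30.
06:30 Ulin Station − 9h30m = 21:00 UTC (rolling into the previous day, 17 April 2033).
1 November 2032 is a Monday, so the first Saturday is November 6 and the third is November 20.
1 April 2033 is a Friday, so Fridays fall on 1, 8, 15, 22, 29; the last is April 29.
At the standard offset (UTC+09:00), 21:00 UTC + 9h = 06:00 Wynal Province standard time (rolling into the next day, 18 April 2033).
The standard-time date in Wynal Province, 18 April 2033, falls between 20 November 2032 and 29 April 2033, so daylight saving is in effect and Wynal Province is at UTC+10:00.
21:00 UTC + 10h = 07:00 Wynal Province (rolling into the next day, 18 April 2033).

07:00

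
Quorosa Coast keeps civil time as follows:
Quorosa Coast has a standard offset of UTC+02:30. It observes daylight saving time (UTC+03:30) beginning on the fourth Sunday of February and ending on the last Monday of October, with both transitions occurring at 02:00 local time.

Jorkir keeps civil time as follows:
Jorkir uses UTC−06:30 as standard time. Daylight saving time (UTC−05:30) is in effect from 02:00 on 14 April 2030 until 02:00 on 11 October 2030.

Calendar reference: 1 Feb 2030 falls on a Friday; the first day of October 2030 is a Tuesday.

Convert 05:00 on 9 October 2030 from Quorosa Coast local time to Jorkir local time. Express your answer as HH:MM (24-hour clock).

20:00

1 February 2030 is a Friday, so the first Sunday is February 3 and the fourth is February 24.
1 October 2030 is a Tuesday, so Mondays fall on 7, 14, 21, 28; the last is October 28.
9 October 2030 falls between 24 February and 28 October, so daylight saving is in effect and Quorosa Coast is at UTC+03:30.
05:00 Quorosa Coast − 3h30m = 01:30 UTC.
At the standard offset (UTC−06:30), 01:30 UTC − 6h30m = 19:00 Jorkir standard time (rolling into the previous day, 8 October 2030).
The standard-time date in Jorkir, 8 October 2030, lies within the daylight-saving period (14 April – 11 October), so Jorkir is on daylight time, UTC−05:30.
01:30 UTC − 5h30m = 20:00 Jorkir (rolling into the previous day, 8 October 2030).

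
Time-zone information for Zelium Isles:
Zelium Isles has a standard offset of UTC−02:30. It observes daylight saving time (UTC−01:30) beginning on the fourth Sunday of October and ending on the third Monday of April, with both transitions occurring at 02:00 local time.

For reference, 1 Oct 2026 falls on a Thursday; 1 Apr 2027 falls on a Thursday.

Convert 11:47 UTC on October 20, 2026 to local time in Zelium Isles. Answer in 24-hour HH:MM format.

09:17

1 October 2026 is a Thursday, so the first Sunday is October 4 and the fourth is October 25.
1 April 2027 is a Thursday, so the first Monday is April 5 and the third is April 19.
At the standard offset (UTC−02:30), 11:47 UTC − 2h30m = 09:17 Zelium Isles standard time.
The standard-time date in Zelium Isles, October 20, 2026, is outside the daylight-saving period (25 October 2026 – 19 April 2027), so Zelium Isles is on standard time, UTC−02:30.
11:47 UTC − 2h30m = 09:17 local.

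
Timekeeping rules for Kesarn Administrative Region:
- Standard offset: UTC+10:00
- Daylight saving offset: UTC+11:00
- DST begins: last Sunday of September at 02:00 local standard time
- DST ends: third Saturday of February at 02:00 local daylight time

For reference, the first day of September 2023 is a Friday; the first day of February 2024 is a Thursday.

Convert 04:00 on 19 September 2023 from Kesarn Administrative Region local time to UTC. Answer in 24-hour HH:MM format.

18:00

1 September 2023 is a Friday, so Sundays fall on 3, 10, 17, 24; the last is September 24.
1 February 2024 is a Thursday, so the first Saturday is February 3 and the third is February 17.
Daylight saving runs 24 September 2023 – 17 February 2024; 19 September 2023 is outside that window, so Kesarn Administrative Region is on standard time at UTC+10:00.
04:00 local − 10h = 18:00 UTC (rolling into the previous day, 18 September 2023).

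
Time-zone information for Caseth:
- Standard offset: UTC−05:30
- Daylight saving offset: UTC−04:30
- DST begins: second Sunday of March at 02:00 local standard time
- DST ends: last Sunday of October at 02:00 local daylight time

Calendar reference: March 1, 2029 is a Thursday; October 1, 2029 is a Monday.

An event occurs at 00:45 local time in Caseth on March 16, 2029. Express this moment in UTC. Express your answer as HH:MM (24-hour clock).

1 March 2029 is a Thursday, so the first Sunday is March 4 and the second is March 11.
1 October 2029 is a Monday, so Sundays fall on 7, 14, 21, 28; the last is October 28.
March 16, 2029 falls between 11 March and 28 October, so daylight saving is in effect and Caseth is at UTC−04:30.
00:45 local + 4h30m = 05:15 UTC.

05:15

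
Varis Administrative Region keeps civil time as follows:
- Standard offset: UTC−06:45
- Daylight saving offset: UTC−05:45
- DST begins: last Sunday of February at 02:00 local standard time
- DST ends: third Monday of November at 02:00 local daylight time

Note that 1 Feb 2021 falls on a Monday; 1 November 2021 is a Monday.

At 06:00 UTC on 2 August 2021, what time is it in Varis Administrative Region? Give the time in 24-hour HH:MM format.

1 February 2021 is a Monday, so Sundays fall on 7, 14, 21, 28; the last is February 28.
1 November 2021 is a Monday, so the first Monday is November 1 and the third is November 15.
At the standard offset (UTC−06:45), 06:00 UTC − 6h45m = 23:15 Varis Administrative Region standard time (rolling into the previous day, 1 August 2021).
Daylight saving runs 28 February – 15 November; the standard-time date in Varis Administrative Region, 1 August 2021, is inside that window, so Varis Administrative Region is at UTC−05:45.
06:00 UTC − 5h45m = 00:15 local.

00:15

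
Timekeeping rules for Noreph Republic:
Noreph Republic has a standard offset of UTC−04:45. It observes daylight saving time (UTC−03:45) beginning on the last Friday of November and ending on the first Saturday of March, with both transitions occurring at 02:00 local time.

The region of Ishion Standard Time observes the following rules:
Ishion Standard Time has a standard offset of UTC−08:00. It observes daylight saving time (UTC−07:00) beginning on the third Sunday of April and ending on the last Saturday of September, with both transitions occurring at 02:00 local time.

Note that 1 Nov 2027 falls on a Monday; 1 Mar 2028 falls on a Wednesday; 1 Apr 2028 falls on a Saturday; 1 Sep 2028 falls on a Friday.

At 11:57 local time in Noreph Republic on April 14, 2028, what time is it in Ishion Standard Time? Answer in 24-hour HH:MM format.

08:42

1 November 2027 is a Monday, so Fridays fall on 5, 12, 19, 26; the last is November 26.
1 March 2028 is a Wednesday, so the first Saturday is March 4.
Daylight saving runs 26 November 2027 – 4 March 2028; April 14, 2028 is outside that window, so Noreph Republic is on standard time at UTC−04:45.
11:57 Noreph Republic + 4h45m = 16:42 UTC.
1 April 2028 is a Saturday, so the first Sunday is April 2 and the third is April 16.
1 September 2028 is a Friday, so Saturdays fall on 2, 9, 16, 23, 30; the last is September 30.
At the standard offset (UTC−08:00), 16:42 UTC − 8h = 08:42 Ishion Standard Time standard time.
Daylight saving runs 16 April – 30 September; the standard-time date in Ishion Standard Time, April 14, 2028, is outside that window, so Ishion Standard Time is on standard time at UTC−08:00.
16:42 UTC − 8h = 08:42 Ishion Standard Time.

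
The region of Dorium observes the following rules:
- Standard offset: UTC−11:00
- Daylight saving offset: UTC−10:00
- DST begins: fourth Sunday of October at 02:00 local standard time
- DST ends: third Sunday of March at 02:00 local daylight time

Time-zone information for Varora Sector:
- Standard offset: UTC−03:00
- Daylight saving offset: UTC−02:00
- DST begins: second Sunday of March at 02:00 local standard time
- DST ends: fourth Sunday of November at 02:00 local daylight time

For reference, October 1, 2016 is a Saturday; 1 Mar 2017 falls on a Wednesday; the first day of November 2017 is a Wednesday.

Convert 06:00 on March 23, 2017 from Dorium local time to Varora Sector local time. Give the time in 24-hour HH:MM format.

1 October 2016 is a Saturday, so the first Sunday is October 2 and the fourth is October 23.
1 March 2017 is a Wednesday, so the first Sunday is March 5 and the third is March 19.
March 23, 2017 is outside the daylight-saving period (23 October 2016 – 19 March 2017), so Dorium is on standard time, UTC−11:00.
06:00 Dorium + 11h = 17:00 UTC.
1 March 2017 is a Wednesday, so the first Sunday is March 5 and the second is March 12.
1 November 2017 is a Wednesday, so the first Sunday is November 5 and the fourth is November 26.
At the standard offset (UTC−03:00), 17:00 UTC − 3h = 14:00 Varora Sector standard time.
Daylight saving runs 12 March – 26 November; the standard-time date in Varora Sector, March 23, 2017, is inside that window, so Varora Sector is at UTC−02:00.
17:00 UTC − 2h = 15:00 Varora Sector.

15:00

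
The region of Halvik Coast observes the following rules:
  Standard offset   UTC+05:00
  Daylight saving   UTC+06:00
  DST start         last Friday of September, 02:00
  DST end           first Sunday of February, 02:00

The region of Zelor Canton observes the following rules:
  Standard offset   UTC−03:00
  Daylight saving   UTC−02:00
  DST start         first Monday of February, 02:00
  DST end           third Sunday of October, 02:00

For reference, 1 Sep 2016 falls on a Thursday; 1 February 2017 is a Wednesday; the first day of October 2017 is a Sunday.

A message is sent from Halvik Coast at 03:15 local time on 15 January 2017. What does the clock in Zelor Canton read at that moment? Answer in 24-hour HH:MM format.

1 September 2016 is a Thursday, so Fridays fall on 2, 9, 16, 23, 30; the last is September 30.
1 February 2017 is a Wednesday, so the first Sunday is February 5.
Daylight saving runs 30 September 2016 – 5 February 2017; 15 January 2017 is inside that window, so Halvik Coast is at UTC+06:00.
03:15 Halvik Coast − 6h = 21:15 UTC (rolling into the previous day, 14 January 2017).
1 February 2017 is a Wednesday, so the first Monday is February 6.
1 October 2017 is a Sunday, so the first Sunday is October 1 and the third is October 15.
At the standard offset (UTC−03:00), 21:15 UTC − 3h = 18:15 Zelor Canton standard time.
The standard-time date in Zelor Canton, 14 January 2017, is outside the daylight-saving period (6 February – 15 October), so Zelor Canton is on standard time, UTC−03:00.
21:15 UTC − 3h = 18:15 Zelor Canton.

18:15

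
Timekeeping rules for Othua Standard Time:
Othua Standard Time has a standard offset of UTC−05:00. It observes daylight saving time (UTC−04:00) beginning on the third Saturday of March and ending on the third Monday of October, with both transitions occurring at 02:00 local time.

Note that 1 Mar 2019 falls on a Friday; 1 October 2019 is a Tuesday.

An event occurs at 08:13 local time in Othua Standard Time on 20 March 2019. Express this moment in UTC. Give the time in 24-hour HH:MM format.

12:13

1 March 2019 is a Friday, so the first Saturday is March 2 and the third is March 16.
1 October 2019 is a Tuesday, so the first Monday is October 7 and the third is October 21.
Daylight saving runs 16 March – 21 October; 20 March 2019 is inside that window, so Othua Standard Time is at UTC−04:00.
08:13 local + 4h = 12:13 UTC.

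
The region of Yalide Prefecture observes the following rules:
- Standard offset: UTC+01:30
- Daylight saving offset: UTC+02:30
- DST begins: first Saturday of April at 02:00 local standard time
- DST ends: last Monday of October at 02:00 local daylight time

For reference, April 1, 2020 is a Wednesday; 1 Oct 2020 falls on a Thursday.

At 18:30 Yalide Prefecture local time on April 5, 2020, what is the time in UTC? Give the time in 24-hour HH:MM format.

16:00

1 April 2020 is a Wednesday, so the first Saturday is April 4.
1 October 2020 is a Thursday, so Mondays fall on 5, 12, 19, 26; the last is October 26.
April 5, 2020 falls between 4 April and 26 October, so daylight saving is in effect and Yalide Prefecture is at UTC+02:30.
18:30 local − 2h30m = 16:00 UTC.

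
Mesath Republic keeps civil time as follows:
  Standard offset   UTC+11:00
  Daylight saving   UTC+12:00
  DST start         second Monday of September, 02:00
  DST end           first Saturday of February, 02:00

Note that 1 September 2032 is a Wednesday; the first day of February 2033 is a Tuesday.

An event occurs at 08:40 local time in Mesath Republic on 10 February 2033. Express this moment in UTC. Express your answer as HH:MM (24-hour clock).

21:40

1 September 2032 is a Wednesday, so the first Monday is September 6 and the second is September 13.
1 February 2033 is a Tuesday, so the first Saturday is February 5.
10 February 2033 does not fall between 13 September 2032 and 5 February 2033, so daylight saving is not in effect and Mesath Republic is at UTC+11:00.
08:40 local − 11h = 21:40 UTC (rolling into the previous day, 9 February 2033).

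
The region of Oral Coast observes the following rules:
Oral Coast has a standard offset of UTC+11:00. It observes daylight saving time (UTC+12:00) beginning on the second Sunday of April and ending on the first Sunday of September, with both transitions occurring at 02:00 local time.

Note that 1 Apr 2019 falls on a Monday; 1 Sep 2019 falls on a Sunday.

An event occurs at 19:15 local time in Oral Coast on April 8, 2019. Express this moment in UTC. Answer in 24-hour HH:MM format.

1 April 2019 is a Monday, so the first Sunday is April 7 and the second is April 14.
1 September 2019 is a Sunday, so the first Sunday is September 1.
Daylight saving runs 14 April – 1 September; April 8, 2019 is outside that window, so Oral Coast is on standard time at UTC+11:00.
19:15 local − 11h = 08:15 UTC.

08:15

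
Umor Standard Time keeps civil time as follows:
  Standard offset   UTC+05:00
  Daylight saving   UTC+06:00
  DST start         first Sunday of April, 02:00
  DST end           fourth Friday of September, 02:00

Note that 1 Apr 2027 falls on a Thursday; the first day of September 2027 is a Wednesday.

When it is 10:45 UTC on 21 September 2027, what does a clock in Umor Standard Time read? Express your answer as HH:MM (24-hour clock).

1 April 2027 is a Thursday, so the first Sunday is April 4.
1 September 2027 is a Wednesday, so the first Friday is September 3 and the fourth is September 24.
At the standard offset (UTC+05:00), 10:45 UTC + 5h = 15:45 Umor Standard Time standard time.
The standard-time date in Umor Standard Time, 21 September 2027, lies within the daylight-saving period (4 April – 24 September), so Umor Standard Time is on daylight time, UTC+06:00.
10:45 UTC + 6h = 16:45 local.

16:45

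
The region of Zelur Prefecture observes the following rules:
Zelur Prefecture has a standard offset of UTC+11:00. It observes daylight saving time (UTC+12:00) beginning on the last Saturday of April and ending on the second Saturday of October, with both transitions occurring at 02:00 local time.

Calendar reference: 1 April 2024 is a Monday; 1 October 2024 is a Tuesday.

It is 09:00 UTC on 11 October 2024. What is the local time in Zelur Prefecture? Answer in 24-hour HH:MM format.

21:00

1 April 2024 is a Monday, so Saturdays fall on 6, 13, 20, 27; the last is April 27.
1 October 2024 is a Tuesday, so the first Saturday is October 5 and the second is October 12.
At the standard offset (UTC+11:00), 09:00 UTC + 11h = 20:00 Zelur Prefecture standard time.
The standard-time date in Zelur Prefecture, 11 October 2024, falls between 27 April and 12 October, so daylight saving is in effect and Zelur Prefecture is at UTC+12:00.
09:00 UTC + 12h = 21:00 local.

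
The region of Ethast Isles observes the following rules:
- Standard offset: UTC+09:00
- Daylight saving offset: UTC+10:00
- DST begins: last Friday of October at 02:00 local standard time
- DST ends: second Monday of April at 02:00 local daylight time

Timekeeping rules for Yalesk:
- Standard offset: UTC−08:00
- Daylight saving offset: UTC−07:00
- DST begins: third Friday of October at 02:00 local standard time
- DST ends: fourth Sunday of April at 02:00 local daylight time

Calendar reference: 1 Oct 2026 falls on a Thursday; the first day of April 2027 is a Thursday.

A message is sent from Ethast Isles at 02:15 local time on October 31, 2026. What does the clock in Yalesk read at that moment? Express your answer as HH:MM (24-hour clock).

1 October 2026 is a Thursday, so Fridays fall on 2, 9, 16, 23, 30; the last is October 30.
1 April 2027 is a Thursday, so the first Monday is April 5 and the second is April 12.
Daylight saving runs 30 October 2026 – 12 April 2027; October 31, 2026 is inside that window, so Ethast Isles is at UTC+10:00.
02:15 Ethast Isles − 10h = 16:15 UTC (rolling into the previous day, 30 October 2026).
1 October 2026 is a Thursday, so the first Friday is October 2 and the third is October 16.
1 April 2027 is a Thursday, so the first Sunday is April 4 and the fourth is April 25.
At the standard offset (UTC−08:00), 16:15 UTC − 8h = 08:15 Yalesk standard time.
The standard-time date in Yalesk, October 30, 2026, lies within the daylight-saving period (16 October 2026 – 25 April 2027), so Yalesk is on daylight time, UTC−07:00.
16:15 UTC − 7h = 09:15 Yalesk.

09:15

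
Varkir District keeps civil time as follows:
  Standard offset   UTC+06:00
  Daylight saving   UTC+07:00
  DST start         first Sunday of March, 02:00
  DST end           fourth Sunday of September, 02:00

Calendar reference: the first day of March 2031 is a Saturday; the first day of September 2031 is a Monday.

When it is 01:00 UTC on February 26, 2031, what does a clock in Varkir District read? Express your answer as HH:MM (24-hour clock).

1 March 2031 is a Saturday, so the first Sunday is March 2.
1 September 2031 is a Monday, so the first Sunday is September 7 and the fourth is September 28.
At the standard offset (UTC+06:00), 01:00 UTC + 6h = 07:00 Varkir District standard time.
The standard-time date in Varkir District, February 26, 2031, does not fall between 2 March and 28 September, so daylight saving is not in effect and Varkir District is at UTC+06:00.
01:00 UTC + 6h = 07:00 local.

07:00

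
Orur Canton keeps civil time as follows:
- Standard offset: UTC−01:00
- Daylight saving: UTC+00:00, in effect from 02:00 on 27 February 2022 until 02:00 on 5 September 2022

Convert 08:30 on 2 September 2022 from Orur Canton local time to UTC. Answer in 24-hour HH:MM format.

08:30

2 September 2022 falls between 27 February and 5 September, so daylight saving is in effect and Orur Canton is at UTC+00:00.
08:30 local − 0h = 08:30 UTC.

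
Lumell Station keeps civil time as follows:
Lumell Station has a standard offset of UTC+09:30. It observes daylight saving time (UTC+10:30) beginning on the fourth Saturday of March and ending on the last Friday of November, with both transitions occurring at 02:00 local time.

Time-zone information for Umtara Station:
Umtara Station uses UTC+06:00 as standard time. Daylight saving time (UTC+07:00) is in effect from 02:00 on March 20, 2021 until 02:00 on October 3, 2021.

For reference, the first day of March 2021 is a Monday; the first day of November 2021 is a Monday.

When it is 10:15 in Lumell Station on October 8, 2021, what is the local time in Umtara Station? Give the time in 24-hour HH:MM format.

05:45

1 March 2021 is a Monday, so the first Saturday is March 6 and the fourth is March 27.
1 November 2021 is a Monday, so Fridays fall on 5, 12, 19, 26; the last is November 26.
Daylight saving runs 27 March – 26 November; October 8, 2021 is inside that window, so Lumell Station is at UTC+10:30.
10:15 Lumell Station − 10h30m = 23:45 UTC (rolling into the previous day, 7 October 2021).
At the standard offset (UTC+06:00), 23:45 UTC + 6h = 05:45 Umtara Station standard time (rolling into the next day, 8 October 2021).
The standard-time date in Umtara Station, October 8, 2021, is outside the daylight-saving period (20 March – 3 October), so Umtara Station is on standard time, UTC+06:00.
23:45 UTC + 6h = 05:45 Umtara Station (rolling into the next day, 8 October 2021).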